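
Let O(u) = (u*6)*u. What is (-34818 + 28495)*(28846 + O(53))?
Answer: -288961100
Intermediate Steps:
O(u) = 6*u**2 (O(u) = (6*u)*u = 6*u**2)
(-34818 + 28495)*(28846 + O(53)) = (-34818 + 28495)*(28846 + 6*53**2) = -6323*(28846 + 6*2809) = -6323*(28846 + 16854) = -6323*45700 = -288961100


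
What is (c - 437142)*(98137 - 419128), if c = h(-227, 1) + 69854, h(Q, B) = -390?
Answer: 118021328898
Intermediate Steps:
c = 69464 (c = -390 + 69854 = 69464)
(c - 437142)*(98137 - 419128) = (69464 - 437142)*(98137 - 419128) = -367678*(-320991) = 118021328898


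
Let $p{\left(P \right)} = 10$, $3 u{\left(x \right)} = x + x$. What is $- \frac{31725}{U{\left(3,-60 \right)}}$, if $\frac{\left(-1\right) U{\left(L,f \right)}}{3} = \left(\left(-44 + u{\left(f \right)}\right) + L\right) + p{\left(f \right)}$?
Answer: $- \frac{10575}{71} \approx -148.94$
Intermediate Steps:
$u{\left(x \right)} = \frac{2 x}{3}$ ($u{\left(x \right)} = \frac{x + x}{3} = \frac{2 x}{3}$)
$U{\left(L,f \right)} = 102 - 3 L - 2 f$ ($U{\left(L,f \right)} = - 3 \left(\left(\left(-44 + \frac{2 f}{3}\right) + L\right) + 10\right) = - 3 \left(\left(-44 + L + \frac{2 f}{3}\right) + 10\right) = - 3 \left(-34 + L + \frac{2 f}{3}\right) = 102 - 3 L - 2 f$)
$- \frac{31725}{U{\left(3,-60 \right)}} = - \frac{31725}{102 - 9 - -120} = - \frac{31725}{102 - 9 + 120} = - \frac{31725}{213} = \left(-31725\right) \frac{1}{213} = - \frac{10575}{71}$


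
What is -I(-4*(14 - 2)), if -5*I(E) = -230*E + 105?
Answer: 2229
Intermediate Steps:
I(E) = -21 + 46*E (I(E) = -(-230*E + 105)/5 = -(105 - 230*E)/5 = -21 + 46*E)
-I(-4*(14 - 2)) = -(-21 + 46*(-4*(14 - 2))) = -(-21 + 46*(-4*12)) = -(-21 + 46*(-48)) = -(-21 - 2208) = -1*(-2229) = 2229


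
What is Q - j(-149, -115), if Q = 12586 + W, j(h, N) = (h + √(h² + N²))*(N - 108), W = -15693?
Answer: -36334 + 223*√35426 ≈ 5638.6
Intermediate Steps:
j(h, N) = (-108 + N)*(h + √(N² + h²)) (j(h, N) = (h + √(N² + h²))*(-108 + N) = (-108 + N)*(h + √(N² + h²)))
Q = -3107 (Q = 12586 - 15693 = -3107)
Q - j(-149, -115) = -3107 - (-108*(-149) - 108*√((-115)² + (-149)²) - 115*(-149) - 115*√((-115)² + (-149)²)) = -3107 - (16092 - 108*√(13225 + 22201) + 17135 - 115*√(13225 + 22201)) = -3107 - (16092 - 108*√35426 + 17135 - 115*√35426) = -3107 - (33227 - 223*√35426) = -3107 + (-33227 + 223*√35426) = -36334 + 223*√35426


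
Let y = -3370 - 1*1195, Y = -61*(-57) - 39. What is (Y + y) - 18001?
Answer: -19128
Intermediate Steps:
Y = 3438 (Y = 3477 - 39 = 3438)
y = -4565 (y = -3370 - 1195 = -4565)
(Y + y) - 18001 = (3438 - 4565) - 18001 = -1127 - 18001 = -19128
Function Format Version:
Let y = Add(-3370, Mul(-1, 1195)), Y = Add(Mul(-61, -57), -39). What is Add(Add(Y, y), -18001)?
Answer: -19128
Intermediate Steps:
Y = 3438 (Y = Add(3477, -39) = 3438)
y = -4565 (y = Add(-3370, -1195) = -4565)
Add(Add(Y, y), -18001) = Add(Add(3438, -4565), -18001) = Add(-1127, -18001) = -19128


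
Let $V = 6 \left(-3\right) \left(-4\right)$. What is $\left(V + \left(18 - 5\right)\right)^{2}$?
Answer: $7225$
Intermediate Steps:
$V = 72$ ($V = \left(-18\right) \left(-4\right) = 72$)
$\left(V + \left(18 - 5\right)\right)^{2} = \left(72 + \left(18 - 5\right)\right)^{2} = \left(72 + 13\right)^{2} = 85^{2} = 7225$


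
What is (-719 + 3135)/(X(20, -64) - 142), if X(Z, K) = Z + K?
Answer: -1208/93 ≈ -12.989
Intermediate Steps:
X(Z, K) = K + Z
(-719 + 3135)/(X(20, -64) - 142) = (-719 + 3135)/((-64 + 20) - 142) = 2416/(-44 - 142) = 2416/(-186) = 2416*(-1/186) = -1208/93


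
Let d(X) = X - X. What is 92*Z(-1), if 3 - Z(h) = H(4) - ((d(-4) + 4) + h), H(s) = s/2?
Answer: 368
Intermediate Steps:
d(X) = 0
H(s) = s/2
Z(h) = 5 + h (Z(h) = 3 - ((½)*4 - ((0 + 4) + h)) = 3 - (2 - (4 + h)) = 3 - (2 + (-4 - h)) = 3 - (-2 - h) = 3 + (2 + h) = 5 + h)
92*Z(-1) = 92*(5 - 1) = 92*4 = 368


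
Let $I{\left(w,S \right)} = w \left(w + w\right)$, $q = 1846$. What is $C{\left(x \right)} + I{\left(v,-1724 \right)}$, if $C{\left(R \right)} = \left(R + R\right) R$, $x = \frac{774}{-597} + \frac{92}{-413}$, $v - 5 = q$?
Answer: $\frac{46285971315219626}{6754702969} \approx 6.8524 \cdot 10^{6}$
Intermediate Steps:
$v = 1851$ ($v = 5 + 1846 = 1851$)
$I{\left(w,S \right)} = 2 w^{2}$ ($I{\left(w,S \right)} = w 2 w = 2 w^{2}$)
$x = - \frac{124862}{82187}$ ($x = 774 \left(- \frac{1}{597}\right) + 92 \left(- \frac{1}{413}\right) = - \frac{258}{199} - \frac{92}{413} = - \frac{124862}{82187} \approx -1.5192$)
$C{\left(R \right)} = 2 R^{2}$ ($C{\left(R \right)} = 2 R R = 2 R^{2}$)
$C{\left(x \right)} + I{\left(v,-1724 \right)} = 2 \left(- \frac{124862}{82187}\right)^{2} + 2 \cdot 1851^{2} = 2 \cdot \frac{15590519044}{6754702969} + 2 \cdot 3426201 = \frac{31181038088}{6754702969} + 6852402 = \frac{46285971315219626}{6754702969}$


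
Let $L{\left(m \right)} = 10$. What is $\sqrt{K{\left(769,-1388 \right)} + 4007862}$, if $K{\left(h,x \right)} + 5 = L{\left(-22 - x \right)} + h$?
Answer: $6 \sqrt{111351} \approx 2002.2$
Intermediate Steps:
$K{\left(h,x \right)} = 5 + h$ ($K{\left(h,x \right)} = -5 + \left(10 + h\right) = 5 + h$)
$\sqrt{K{\left(769,-1388 \right)} + 4007862} = \sqrt{\left(5 + 769\right) + 4007862} = \sqrt{774 + 4007862} = \sqrt{4008636} = 6 \sqrt{111351}$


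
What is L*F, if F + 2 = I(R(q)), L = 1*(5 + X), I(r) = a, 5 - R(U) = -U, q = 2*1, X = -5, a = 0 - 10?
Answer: 0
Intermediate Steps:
a = -10
q = 2
R(U) = 5 + U (R(U) = 5 - (-1)*U = 5 + U)
I(r) = -10
L = 0 (L = 1*(5 - 5) = 1*0 = 0)
F = -12 (F = -2 - 10 = -12)
L*F = 0*(-12) = 0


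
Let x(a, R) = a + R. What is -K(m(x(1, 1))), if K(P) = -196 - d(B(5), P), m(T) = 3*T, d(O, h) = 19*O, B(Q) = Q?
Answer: 291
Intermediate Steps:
x(a, R) = R + a
K(P) = -291 (K(P) = -196 - 19*5 = -196 - 1*95 = -196 - 95 = -291)
-K(m(x(1, 1))) = -1*(-291) = 291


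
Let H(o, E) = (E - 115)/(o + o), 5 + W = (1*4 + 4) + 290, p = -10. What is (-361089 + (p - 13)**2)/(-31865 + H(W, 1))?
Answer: 52822040/4668251 ≈ 11.315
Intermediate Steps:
W = 293 (W = -5 + ((1*4 + 4) + 290) = -5 + ((4 + 4) + 290) = -5 + (8 + 290) = -5 + 298 = 293)
H(o, E) = (-115 + E)/(2*o) (H(o, E) = (-115 + E)/((2*o)) = (-115 + E)*(1/(2*o)) = (-115 + E)/(2*o))
(-361089 + (p - 13)**2)/(-31865 + H(W, 1)) = (-361089 + (-10 - 13)**2)/(-31865 + (1/2)*(-115 + 1)/293) = (-361089 + (-23)**2)/(-31865 + (1/2)*(1/293)*(-114)) = (-361089 + 529)/(-31865 - 57/293) = -360560/(-9336502/293) = -360560*(-293/9336502) = 52822040/4668251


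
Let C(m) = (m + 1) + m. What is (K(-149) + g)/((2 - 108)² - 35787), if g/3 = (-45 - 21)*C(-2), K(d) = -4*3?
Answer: -582/24551 ≈ -0.023706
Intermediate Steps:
C(m) = 1 + 2*m (C(m) = (1 + m) + m = 1 + 2*m)
K(d) = -12
g = 594 (g = 3*((-45 - 21)*(1 + 2*(-2))) = 3*(-66*(1 - 4)) = 3*(-66*(-3)) = 3*198 = 594)
(K(-149) + g)/((2 - 108)² - 35787) = (-12 + 594)/((2 - 108)² - 35787) = 582/((-106)² - 35787) = 582/(11236 - 35787) = 582/(-24551) = 582*(-1/24551) = -582/24551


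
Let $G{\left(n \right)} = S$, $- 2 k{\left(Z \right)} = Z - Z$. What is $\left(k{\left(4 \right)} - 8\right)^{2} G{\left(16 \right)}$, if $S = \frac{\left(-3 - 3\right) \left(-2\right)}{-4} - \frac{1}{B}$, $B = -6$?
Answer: $- \frac{544}{3} \approx -181.33$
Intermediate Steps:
$k{\left(Z \right)} = 0$ ($k{\left(Z \right)} = - \frac{Z - Z}{2} = \left(- \frac{1}{2}\right) 0 = 0$)
$S = - \frac{17}{6}$ ($S = \frac{\left(-3 - 3\right) \left(-2\right)}{-4} - \frac{1}{-6} = \left(-6\right) \left(-2\right) \left(- \frac{1}{4}\right) - - \frac{1}{6} = 12 \left(- \frac{1}{4}\right) + \frac{1}{6} = -3 + \frac{1}{6} = - \frac{17}{6} \approx -2.8333$)
$G{\left(n \right)} = - \frac{17}{6}$
$\left(k{\left(4 \right)} - 8\right)^{2} G{\left(16 \right)} = \left(0 - 8\right)^{2} \left(- \frac{17}{6}\right) = \left(-8\right)^{2} \left(- \frac{17}{6}\right) = 64 \left(- \frac{17}{6}\right) = - \frac{544}{3}$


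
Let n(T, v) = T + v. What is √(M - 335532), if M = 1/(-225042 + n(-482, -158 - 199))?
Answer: I*√17119589588478533/225881 ≈ 579.25*I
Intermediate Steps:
M = -1/225881 (M = 1/(-225042 + (-482 + (-158 - 199))) = 1/(-225042 + (-482 - 357)) = 1/(-225042 - 839) = 1/(-225881) = -1/225881 ≈ -4.4271e-6)
√(M - 335532) = √(-1/225881 - 335532) = √(-75790303693/225881) = I*√17119589588478533/225881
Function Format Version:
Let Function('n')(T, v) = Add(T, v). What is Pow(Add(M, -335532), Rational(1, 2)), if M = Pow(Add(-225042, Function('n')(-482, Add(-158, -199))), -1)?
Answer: Mul(Rational(1, 225881), I, Pow(17119589588478533, Rational(1, 2))) ≈ Mul(579.25, I)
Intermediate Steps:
M = Rational(-1, 225881) (M = Pow(Add(-225042, Add(-482, Add(-158, -199))), -1) = Pow(Add(-225042, Add(-482, -357)), -1) = Pow(Add(-225042, -839), -1) = Pow(-225881, -1) = Rational(-1, 225881) ≈ -4.4271e-6)
Pow(Add(M, -335532), Rational(1, 2)) = Pow(Add(Rational(-1, 225881), -335532), Rational(1, 2)) = Pow(Rational(-75790303693, 225881), Rational(1, 2)) = Mul(Rational(1, 225881), I, Pow(17119589588478533, Rational(1, 2)))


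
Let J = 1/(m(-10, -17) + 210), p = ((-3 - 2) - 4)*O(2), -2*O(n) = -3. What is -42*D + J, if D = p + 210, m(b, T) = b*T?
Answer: -3136139/380 ≈ -8253.0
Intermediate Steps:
O(n) = 3/2 (O(n) = -1/2*(-3) = 3/2)
m(b, T) = T*b
p = -27/2 (p = ((-3 - 2) - 4)*(3/2) = (-5 - 4)*(3/2) = -9*3/2 = -27/2 ≈ -13.500)
J = 1/380 (J = 1/(-17*(-10) + 210) = 1/(170 + 210) = 1/380 ≈ 0.0026316)
D = 393/2 (D = -27/2 + 210 = 393/2 ≈ 196.50)
-42*D + J = -42*393/2 + 1/380 = -8253 + 1/380 = -3136139/380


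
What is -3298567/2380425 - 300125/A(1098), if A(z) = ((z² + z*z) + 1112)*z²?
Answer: -639548788864273259/461533087657929600 ≈ -1.3857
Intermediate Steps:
A(z) = z²*(1112 + 2*z²) (A(z) = ((z² + z²) + 1112)*z² = (2*z² + 1112)*z² = (1112 + 2*z²)*z² = z²*(1112 + 2*z²))
-3298567/2380425 - 300125/A(1098) = -3298567/2380425 - 300125*1/(2411208*(556 + 1098²)) = -3298567*1/2380425 - 300125*1/(2411208*(556 + 1205604)) = -3298567/2380425 - 300125/(2*1205604*1206160) = -3298567/2380425 - 300125/2908302641280 = -3298567/2380425 - 300125*1/2908302641280 = -3298567/2380425 - 60025/581660528256 = -639548788864273259/461533087657929600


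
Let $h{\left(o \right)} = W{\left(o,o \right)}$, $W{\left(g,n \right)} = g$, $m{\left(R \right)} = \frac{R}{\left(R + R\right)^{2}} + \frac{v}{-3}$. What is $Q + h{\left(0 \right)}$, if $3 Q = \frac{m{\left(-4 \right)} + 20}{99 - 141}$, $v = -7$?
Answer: $- \frac{1069}{6048} \approx -0.17675$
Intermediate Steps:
$m{\left(R \right)} = \frac{7}{3} + \frac{1}{4 R}$ ($m{\left(R \right)} = \frac{R}{\left(R + R\right)^{2}} - \frac{7}{-3} = \frac{R}{\left(2 R\right)^{2}} - - \frac{7}{3} = \frac{R}{4 R^{2}} + \frac{7}{3} = R \frac{1}{4 R^{2}} + \frac{7}{3} = \frac{1}{4 R} + \frac{7}{3} = \frac{7}{3} + \frac{1}{4 R}$)
$Q = - \frac{1069}{6048}$ ($Q = \frac{\left(\frac{3 + 28 \left(-4\right)}{12 \left(-4\right)} + 20\right) \frac{1}{99 - 141}}{3} = \frac{\left(\frac{1}{12} \left(- \frac{1}{4}\right) \left(3 - 112\right) + 20\right) \frac{1}{-42}}{3} = \frac{\left(\frac{1}{12} \left(- \frac{1}{4}\right) \left(-109\right) + 20\right) \left(- \frac{1}{42}\right)}{3} = \frac{\left(\frac{109}{48} + 20\right) \left(- \frac{1}{42}\right)}{3} = \frac{\frac{1069}{48} \left(- \frac{1}{42}\right)}{3} = \frac{1}{3} \left(- \frac{1069}{2016}\right) = - \frac{1069}{6048} \approx -0.17675$)
$h{\left(o \right)} = o$
$Q + h{\left(0 \right)} = - \frac{1069}{6048} + 0 = - \frac{1069}{6048}$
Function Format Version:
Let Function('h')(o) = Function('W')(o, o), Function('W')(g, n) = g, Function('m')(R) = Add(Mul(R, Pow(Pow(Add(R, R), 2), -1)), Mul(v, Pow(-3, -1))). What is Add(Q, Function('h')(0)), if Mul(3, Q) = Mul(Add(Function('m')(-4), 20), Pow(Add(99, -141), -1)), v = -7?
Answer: Rational(-1069, 6048) ≈ -0.17675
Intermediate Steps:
Function('m')(R) = Add(Rational(7, 3), Mul(Rational(1, 4), Pow(R, -1))) (Function('m')(R) = Add(Mul(R, Pow(Pow(Add(R, R), 2), -1)), Mul(-7, Pow(-3, -1))) = Add(Mul(R, Pow(Pow(Mul(2, R), 2), -1)), Mul(-7, Rational(-1, 3))) = Add(Mul(R, Pow(Mul(4, Pow(R, 2)), -1)), Rational(7, 3)) = Add(Mul(R, Mul(Rational(1, 4), Pow(R, -2))), Rational(7, 3)) = Add(Mul(Rational(1, 4), Pow(R, -1)), Rational(7, 3)) = Add(Rational(7, 3), Mul(Rational(1, 4), Pow(R, -1))))
Q = Rational(-1069, 6048) (Q = Mul(Rational(1, 3), Mul(Add(Mul(Rational(1, 12), Pow(-4, -1), Add(3, Mul(28, -4))), 20), Pow(Add(99, -141), -1))) = Mul(Rational(1, 3), Mul(Add(Mul(Rational(1, 12), Rational(-1, 4), Add(3, -112)), 20), Pow(-42, -1))) = Mul(Rational(1, 3), Mul(Add(Mul(Rational(1, 12), Rational(-1, 4), -109), 20), Rational(-1, 42))) = Mul(Rational(1, 3), Mul(Add(Rational(109, 48), 20), Rational(-1, 42))) = Mul(Rational(1, 3), Mul(Rational(1069, 48), Rational(-1, 42))) = Mul(Rational(1, 3), Rational(-1069, 2016)) = Rational(-1069, 6048) ≈ -0.17675)
Function('h')(o) = o
Add(Q, Function('h')(0)) = Add(Rational(-1069, 6048), 0) = Rational(-1069, 6048)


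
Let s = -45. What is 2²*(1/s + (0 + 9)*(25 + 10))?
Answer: 56696/45 ≈ 1259.9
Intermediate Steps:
2²*(1/s + (0 + 9)*(25 + 10)) = 2²*(1/(-45) + (0 + 9)*(25 + 10)) = 4*(-1/45 + 9*35) = 4*(-1/45 + 315) = 4*(14174/45) = 56696/45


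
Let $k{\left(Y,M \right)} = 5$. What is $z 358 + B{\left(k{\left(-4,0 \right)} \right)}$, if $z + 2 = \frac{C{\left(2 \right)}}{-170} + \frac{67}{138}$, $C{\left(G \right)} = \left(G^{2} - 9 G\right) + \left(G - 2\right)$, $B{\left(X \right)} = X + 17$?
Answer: $- \frac{2877991}{5865} \approx -490.71$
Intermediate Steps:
$B{\left(X \right)} = 17 + X$
$C{\left(G \right)} = -2 + G^{2} - 8 G$ ($C{\left(G \right)} = \left(G^{2} - 9 G\right) + \left(-2 + G\right) = -2 + G^{2} - 8 G$)
$z = - \frac{16799}{11730}$ ($z = -2 + \left(\frac{-2 + 2^{2} - 16}{-170} + \frac{67}{138}\right) = -2 + \left(\left(-2 + 4 - 16\right) \left(- \frac{1}{170}\right) + 67 \cdot \frac{1}{138}\right) = -2 + \left(\left(-14\right) \left(- \frac{1}{170}\right) + \frac{67}{138}\right) = -2 + \left(\frac{7}{85} + \frac{67}{138}\right) = -2 + \frac{6661}{11730} = - \frac{16799}{11730} \approx -1.4321$)
$z 358 + B{\left(k{\left(-4,0 \right)} \right)} = \left(- \frac{16799}{11730}\right) 358 + \left(17 + 5\right) = - \frac{3007021}{5865} + 22 = - \frac{2877991}{5865}$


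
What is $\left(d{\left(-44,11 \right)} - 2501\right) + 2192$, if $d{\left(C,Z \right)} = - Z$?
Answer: $-320$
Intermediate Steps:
$\left(d{\left(-44,11 \right)} - 2501\right) + 2192 = \left(\left(-1\right) 11 - 2501\right) + 2192 = \left(-11 - 2501\right) + 2192 = -2512 + 2192 = -320$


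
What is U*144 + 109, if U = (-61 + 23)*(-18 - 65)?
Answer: 454285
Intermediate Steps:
U = 3154 (U = -38*(-83) = 3154)
U*144 + 109 = 3154*144 + 109 = 454176 + 109 = 454285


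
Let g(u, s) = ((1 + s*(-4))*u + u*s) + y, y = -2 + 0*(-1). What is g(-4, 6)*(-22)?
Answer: -1452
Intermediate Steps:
y = -2 (y = -2 + 0 = -2)
g(u, s) = -2 + s*u + u*(1 - 4*s) (g(u, s) = ((1 + s*(-4))*u + u*s) - 2 = ((1 - 4*s)*u + s*u) - 2 = (u*(1 - 4*s) + s*u) - 2 = (s*u + u*(1 - 4*s)) - 2 = -2 + s*u + u*(1 - 4*s))
g(-4, 6)*(-22) = (-2 - 4 - 3*6*(-4))*(-22) = (-2 - 4 + 72)*(-22) = 66*(-22) = -1452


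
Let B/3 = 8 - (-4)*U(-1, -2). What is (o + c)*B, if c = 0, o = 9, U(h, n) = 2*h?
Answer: 0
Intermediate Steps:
B = 0 (B = 3*(8 - (-4)*2*(-1)) = 3*(8 - (-4)*(-2)) = 3*(8 - 1*8) = 3*(8 - 8) = 3*0 = 0)
(o + c)*B = (9 + 0)*0 = 9*0 = 0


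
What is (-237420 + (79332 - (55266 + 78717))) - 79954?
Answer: -372025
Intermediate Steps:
(-237420 + (79332 - (55266 + 78717))) - 79954 = (-237420 + (79332 - 1*133983)) - 79954 = (-237420 + (79332 - 133983)) - 79954 = (-237420 - 54651) - 79954 = -292071 - 79954 = -372025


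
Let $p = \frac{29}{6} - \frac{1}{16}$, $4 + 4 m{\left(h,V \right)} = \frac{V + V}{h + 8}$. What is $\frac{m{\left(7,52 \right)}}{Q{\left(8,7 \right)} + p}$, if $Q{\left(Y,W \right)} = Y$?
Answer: $\frac{176}{3065} \approx 0.057423$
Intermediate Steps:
$m{\left(h,V \right)} = -1 + \frac{V}{2 \left(8 + h\right)}$ ($m{\left(h,V \right)} = -1 + \frac{\left(V + V\right) \frac{1}{h + 8}}{4} = -1 + \frac{2 V \frac{1}{8 + h}}{4} = -1 + \frac{V}{2 \left(8 + h\right)}$)
$p = \frac{229}{48}$ ($p = 29 \cdot \frac{1}{6} - \frac{1}{16} = \frac{29}{6} - \frac{1}{16} = \frac{229}{48} \approx 4.7708$)
$\frac{m{\left(7,52 \right)}}{Q{\left(8,7 \right)} + p} = \frac{\frac{1}{8 + 7} \left(-8 + \frac{1}{2} \cdot 52 - 7\right)}{8 + \frac{229}{48}} = \frac{\frac{1}{15} \left(-8 + 26 - 7\right)}{\frac{613}{48}} = \frac{1}{15} \cdot 11 \cdot \frac{48}{613} = \frac{11}{15} \cdot \frac{48}{613} = \frac{176}{3065}$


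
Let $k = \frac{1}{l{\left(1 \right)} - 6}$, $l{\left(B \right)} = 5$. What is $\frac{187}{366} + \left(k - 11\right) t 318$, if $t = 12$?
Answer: $- \frac{16759685}{366} \approx -45792.0$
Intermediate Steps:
$k = -1$ ($k = \frac{1}{5 - 6} = \frac{1}{-1} = -1$)
$\frac{187}{366} + \left(k - 11\right) t 318 = \frac{187}{366} + \left(-1 - 11\right) 12 \cdot 318 = 187 \cdot \frac{1}{366} + \left(-12\right) 12 \cdot 318 = \frac{187}{366} - 45792 = - \frac{16759685}{366}$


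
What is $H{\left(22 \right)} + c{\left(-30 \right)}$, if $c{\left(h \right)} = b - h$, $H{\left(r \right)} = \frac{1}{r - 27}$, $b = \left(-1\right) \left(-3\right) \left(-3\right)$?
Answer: $\frac{104}{5} \approx 20.8$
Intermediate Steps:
$b = -9$ ($b = 3 \left(-3\right) = -9$)
$H{\left(r \right)} = \frac{1}{-27 + r}$
$c{\left(h \right)} = -9 - h$
$H{\left(22 \right)} + c{\left(-30 \right)} = \frac{1}{-27 + 22} - -21 = \frac{1}{-5} + \left(-9 + 30\right) = - \frac{1}{5} + 21 = \frac{104}{5}$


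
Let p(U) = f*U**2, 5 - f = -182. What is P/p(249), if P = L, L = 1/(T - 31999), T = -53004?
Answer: -1/985540677561 ≈ -1.0147e-12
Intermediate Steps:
f = 187 (f = 5 - 1*(-182) = 5 + 182 = 187)
L = -1/85003 (L = 1/(-53004 - 31999) = 1/(-85003) = -1/85003 ≈ -1.1764e-5)
P = -1/85003 ≈ -1.1764e-5
p(U) = 187*U**2
P/p(249) = -1/(85003*(187*249**2)) = -1/(85003*(187*62001)) = -1/85003/11594187 = -1/85003*1/11594187 = -1/985540677561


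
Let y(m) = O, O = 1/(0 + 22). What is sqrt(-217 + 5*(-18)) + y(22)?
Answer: 1/22 + I*sqrt(307) ≈ 0.045455 + 17.521*I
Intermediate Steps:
O = 1/22 ≈ 0.045455
y(m) = 1/22
sqrt(-217 + 5*(-18)) + y(22) = sqrt(-217 + 5*(-18)) + 1/22 = sqrt(-217 - 90) + 1/22 = sqrt(-307) + 1/22 = I*sqrt(307) + 1/22 = 1/22 + I*sqrt(307)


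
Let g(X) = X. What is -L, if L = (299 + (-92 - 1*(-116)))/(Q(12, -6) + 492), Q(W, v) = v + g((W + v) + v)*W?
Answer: -323/486 ≈ -0.66461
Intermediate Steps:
Q(W, v) = v + W*(W + 2*v) (Q(W, v) = v + ((W + v) + v)*W = v + (W + 2*v)*W = v + W*(W + 2*v))
L = 323/486 (L = (299 + (-92 - 1*(-116)))/((-6 + 12*(12 + 2*(-6))) + 492) = (299 + (-92 + 116))/((-6 + 12*(12 - 12)) + 492) = (299 + 24)/((-6 + 12*0) + 492) = 323/((-6 + 0) + 492) = 323/(-6 + 492) = 323/486 ≈ 0.66461)
-L = -1*323/486 = -323/486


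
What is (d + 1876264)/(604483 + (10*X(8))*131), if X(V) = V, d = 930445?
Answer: 2806709/614963 ≈ 4.5640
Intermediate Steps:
(d + 1876264)/(604483 + (10*X(8))*131) = (930445 + 1876264)/(604483 + (10*8)*131) = 2806709/(604483 + 80*131) = 2806709/(604483 + 10480) = 2806709/614963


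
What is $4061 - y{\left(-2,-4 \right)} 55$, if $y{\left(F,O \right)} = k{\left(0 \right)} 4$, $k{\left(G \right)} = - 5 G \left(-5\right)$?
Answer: $4061$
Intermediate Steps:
$k{\left(G \right)} = 25 G$
$y{\left(F,O \right)} = 0$ ($y{\left(F,O \right)} = 25 \cdot 0 \cdot 4 = 0 \cdot 4 = 0$)
$4061 - y{\left(-2,-4 \right)} 55 = 4061 - 0 \cdot 55 = 4061 - 0 = 4061 + 0 = 4061$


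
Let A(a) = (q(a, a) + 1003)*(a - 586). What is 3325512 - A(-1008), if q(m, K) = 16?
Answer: 4949798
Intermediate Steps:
A(a) = -597134 + 1019*a (A(a) = (16 + 1003)*(a - 586) = 1019*(-586 + a) = -597134 + 1019*a)
3325512 - A(-1008) = 3325512 - (-597134 + 1019*(-1008)) = 3325512 - (-597134 - 1027152) = 3325512 - 1*(-1624286) = 3325512 + 1624286 = 4949798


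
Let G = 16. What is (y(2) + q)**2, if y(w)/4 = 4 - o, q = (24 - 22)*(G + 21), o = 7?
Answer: 3844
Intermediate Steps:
q = 74 (q = (24 - 22)*(16 + 21) = 2*37 = 74)
y(w) = -12 (y(w) = 4*(4 - 1*7) = 4*(4 - 7) = 4*(-3) = -12)
(y(2) + q)**2 = (-12 + 74)**2 = 62**2 = 3844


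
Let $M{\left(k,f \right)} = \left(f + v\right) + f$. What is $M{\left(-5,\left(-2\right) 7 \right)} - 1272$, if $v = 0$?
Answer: $-1300$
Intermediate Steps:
$M{\left(k,f \right)} = 2 f$ ($M{\left(k,f \right)} = \left(f + 0\right) + f = f + f = 2 f$)
$M{\left(-5,\left(-2\right) 7 \right)} - 1272 = 2 \left(\left(-2\right) 7\right) - 1272 = 2 \left(-14\right) - 1272 = -28 - 1272 = -1300$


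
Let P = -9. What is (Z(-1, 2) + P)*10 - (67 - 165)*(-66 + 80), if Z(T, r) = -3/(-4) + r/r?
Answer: 2599/2 ≈ 1299.5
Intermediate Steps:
Z(T, r) = 7/4 (Z(T, r) = -3*(-¼) + 1 = ¾ + 1 = 7/4)
(Z(-1, 2) + P)*10 - (67 - 165)*(-66 + 80) = (7/4 - 9)*10 - (67 - 165)*(-66 + 80) = -29/4*10 - (-98)*14 = -145/2 - 1*(-1372) = -145/2 + 1372 = 2599/2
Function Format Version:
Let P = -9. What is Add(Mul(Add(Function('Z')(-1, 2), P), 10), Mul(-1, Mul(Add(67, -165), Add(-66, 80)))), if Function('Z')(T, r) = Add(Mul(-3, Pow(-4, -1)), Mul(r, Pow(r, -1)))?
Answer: Rational(2599, 2) ≈ 1299.5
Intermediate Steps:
Function('Z')(T, r) = Rational(7, 4) (Function('Z')(T, r) = Add(Mul(-3, Rational(-1, 4)), 1) = Add(Rational(3, 4), 1) = Rational(7, 4))
Add(Mul(Add(Function('Z')(-1, 2), P), 10), Mul(-1, Mul(Add(67, -165), Add(-66, 80)))) = Add(Mul(Add(Rational(7, 4), -9), 10), Mul(-1, Mul(Add(67, -165), Add(-66, 80)))) = Add(Mul(Rational(-29, 4), 10), Mul(-1, Mul(-98, 14))) = Add(Rational(-145, 2), Mul(-1, -1372)) = Add(Rational(-145, 2), 1372) = Rational(2599, 2)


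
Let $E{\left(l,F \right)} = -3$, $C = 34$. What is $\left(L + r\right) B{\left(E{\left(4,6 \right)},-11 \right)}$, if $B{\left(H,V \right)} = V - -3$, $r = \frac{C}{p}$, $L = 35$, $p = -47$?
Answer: $- \frac{12888}{47} \approx -274.21$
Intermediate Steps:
$r = - \frac{34}{47}$ ($r = \frac{34}{-47} = 34 \left(- \frac{1}{47}\right) = - \frac{34}{47} \approx -0.7234$)
$B{\left(H,V \right)} = 3 + V$ ($B{\left(H,V \right)} = V + 3 = 3 + V$)
$\left(L + r\right) B{\left(E{\left(4,6 \right)},-11 \right)} = \left(35 - \frac{34}{47}\right) \left(3 - 11\right) = \frac{1611}{47} \left(-8\right) = - \frac{12888}{47}$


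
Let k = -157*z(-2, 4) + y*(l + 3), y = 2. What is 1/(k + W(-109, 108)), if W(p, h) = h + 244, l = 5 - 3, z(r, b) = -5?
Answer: 1/1147 ≈ 0.00087184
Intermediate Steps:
l = 2
W(p, h) = 244 + h
k = 795 (k = -157*(-5) + 2*(2 + 3) = 785 + 2*5 = 785 + 10 = 795)
1/(k + W(-109, 108)) = 1/(795 + (244 + 108)) = 1/(795 + 352) = 1/1147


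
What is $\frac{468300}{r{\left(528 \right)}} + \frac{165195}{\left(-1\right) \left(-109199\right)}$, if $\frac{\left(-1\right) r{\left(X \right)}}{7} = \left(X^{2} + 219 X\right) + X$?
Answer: $\frac{4828113415}{3593957488} \approx 1.3434$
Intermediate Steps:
$r{\left(X \right)} = - 1540 X - 7 X^{2}$ ($r{\left(X \right)} = - 7 \left(\left(X^{2} + 219 X\right) + X\right) = - 7 \left(X^{2} + 220 X\right) = - 1540 X - 7 X^{2}$)
$\frac{468300}{r{\left(528 \right)}} + \frac{165195}{\left(-1\right) \left(-109199\right)} = \frac{468300}{\left(-7\right) 528 \left(220 + 528\right)} + \frac{165195}{\left(-1\right) \left(-109199\right)} = \frac{468300}{\left(-7\right) 528 \cdot 748} + \frac{165195}{109199} = \frac{468300}{-2764608} + 165195 \cdot \frac{1}{109199} = 468300 \left(- \frac{1}{2764608}\right) + \frac{165195}{109199} = - \frac{5575}{32912} + \frac{165195}{109199} = \frac{4828113415}{3593957488}$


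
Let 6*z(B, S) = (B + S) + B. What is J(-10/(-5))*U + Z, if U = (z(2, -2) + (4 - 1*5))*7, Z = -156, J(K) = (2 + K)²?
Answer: -692/3 ≈ -230.67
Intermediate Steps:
z(B, S) = B/3 + S/6 (z(B, S) = ((B + S) + B)/6 = (S + 2*B)/6 = B/3 + S/6)
U = -14/3 (U = (((⅓)*2 + (⅙)*(-2)) + (4 - 1*5))*7 = ((⅔ - ⅓) + (4 - 5))*7 = (⅓ - 1)*7 = -⅔*7 = -14/3 ≈ -4.6667)
J(-10/(-5))*U + Z = (2 - 10/(-5))²*(-14/3) - 156 = (2 - 10*(-⅕))²*(-14/3) - 156 = (2 + 2)²*(-14/3) - 156 = 4²*(-14/3) - 156 = 16*(-14/3) - 156 = -224/3 - 156 = -692/3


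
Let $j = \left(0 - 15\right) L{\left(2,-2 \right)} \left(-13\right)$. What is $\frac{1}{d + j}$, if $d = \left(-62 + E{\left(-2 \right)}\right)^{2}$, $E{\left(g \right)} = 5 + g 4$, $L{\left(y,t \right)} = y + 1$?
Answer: $\frac{1}{4810} \approx 0.0002079$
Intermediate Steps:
$L{\left(y,t \right)} = 1 + y$
$E{\left(g \right)} = 5 + 4 g$
$d = 4225$ ($d = \left(-62 + \left(5 + 4 \left(-2\right)\right)\right)^{2} = \left(-62 + \left(5 - 8\right)\right)^{2} = \left(-62 - 3\right)^{2} = \left(-65\right)^{2} = 4225$)
$j = 585$ ($j = \left(0 - 15\right) \left(1 + 2\right) \left(-13\right) = \left(0 - 15\right) 3 \left(-13\right) = \left(-15\right) 3 \left(-13\right) = \left(-45\right) \left(-13\right) = 585$)
$\frac{1}{d + j} = \frac{1}{4225 + 585} = \frac{1}{4810}$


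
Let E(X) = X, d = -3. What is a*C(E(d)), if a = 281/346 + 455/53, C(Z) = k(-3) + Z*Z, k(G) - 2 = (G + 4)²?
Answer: 1033938/9169 ≈ 112.76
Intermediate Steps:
k(G) = 2 + (4 + G)² (k(G) = 2 + (G + 4)² = 2 + (4 + G)²)
C(Z) = 3 + Z² (C(Z) = (2 + (4 - 3)²) + Z*Z = (2 + 1²) + Z² = (2 + 1) + Z² = 3 + Z²)
a = 172323/18338 (a = 281*(1/346) + 455*(1/53) = 281/346 + 455/53 = 172323/18338 ≈ 9.3970)
a*C(E(d)) = 172323*(3 + (-3)²)/18338 = 172323*(3 + 9)/18338 = (172323/18338)*12 = 1033938/9169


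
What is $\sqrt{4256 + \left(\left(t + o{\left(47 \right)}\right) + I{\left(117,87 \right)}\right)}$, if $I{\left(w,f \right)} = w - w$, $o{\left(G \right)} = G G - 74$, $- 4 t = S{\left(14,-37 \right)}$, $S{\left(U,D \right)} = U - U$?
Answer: $\sqrt{6391} \approx 79.944$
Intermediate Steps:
$S{\left(U,D \right)} = 0$
$t = 0$ ($t = \left(- \frac{1}{4}\right) 0 = 0$)
$o{\left(G \right)} = -74 + G^{2}$ ($o{\left(G \right)} = G^{2} - 74 = -74 + G^{2}$)
$I{\left(w,f \right)} = 0$
$\sqrt{4256 + \left(\left(t + o{\left(47 \right)}\right) + I{\left(117,87 \right)}\right)} = \sqrt{4256 - \left(74 - 47^{2}\right)} = \sqrt{4256 + \left(\left(0 + \left(-74 + 2209\right)\right) + 0\right)} = \sqrt{4256 + \left(\left(0 + 2135\right) + 0\right)} = \sqrt{4256 + \left(2135 + 0\right)} = \sqrt{4256 + 2135} = \sqrt{6391}$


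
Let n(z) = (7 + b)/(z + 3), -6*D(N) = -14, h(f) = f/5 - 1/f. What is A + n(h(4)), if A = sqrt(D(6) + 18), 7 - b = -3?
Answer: 340/71 + sqrt(183)/3 ≈ 9.2980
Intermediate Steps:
b = 10 (b = 7 - 1*(-3) = 7 + 3 = 10)
h(f) = -1/f + f/5 (h(f) = f*(1/5) - 1/f = f/5 - 1/f = -1/f + f/5)
D(N) = 7/3 (D(N) = -1/6*(-14) = 7/3)
A = sqrt(183)/3 (A = sqrt(7/3 + 18) = sqrt(61/3) = sqrt(183)/3 ≈ 4.5092)
n(z) = 17/(3 + z) (n(z) = (7 + 10)/(z + 3) = 17/(3 + z))
A + n(h(4)) = sqrt(183)/3 + 17/(3 + (-1/4 + (1/5)*4)) = sqrt(183)/3 + 17/(3 + (-1*1/4 + 4/5)) = sqrt(183)/3 + 17/(3 + (-1/4 + 4/5)) = sqrt(183)/3 + 17/(3 + 11/20) = sqrt(183)/3 + 17/(71/20) = sqrt(183)/3 + 17*(20/71) = sqrt(183)/3 + 340/71 = 340/71 + sqrt(183)/3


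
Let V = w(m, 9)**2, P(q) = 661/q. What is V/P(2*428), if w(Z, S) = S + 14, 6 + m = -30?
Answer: 452824/661 ≈ 685.06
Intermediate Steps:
m = -36 (m = -6 - 30 = -36)
w(Z, S) = 14 + S
V = 529 (V = (14 + 9)**2 = 23**2 = 529)
V/P(2*428) = 529/((661/((2*428)))) = 529/((661/856)) = 529/((661*(1/856))) = 529/(661/856) = 529*(856/661) = 452824/661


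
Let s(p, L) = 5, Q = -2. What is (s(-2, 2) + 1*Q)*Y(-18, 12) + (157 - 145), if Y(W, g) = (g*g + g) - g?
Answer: 444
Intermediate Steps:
Y(W, g) = g**2 (Y(W, g) = (g**2 + g) - g = (g + g**2) - g = g**2)
(s(-2, 2) + 1*Q)*Y(-18, 12) + (157 - 145) = (5 + 1*(-2))*12**2 + (157 - 145) = (5 - 2)*144 + 12 = 3*144 + 12 = 432 + 12 = 444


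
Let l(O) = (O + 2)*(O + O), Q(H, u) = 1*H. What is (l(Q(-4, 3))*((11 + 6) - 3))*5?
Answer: 1120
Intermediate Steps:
Q(H, u) = H
l(O) = 2*O*(2 + O) (l(O) = (2 + O)*(2*O) = 2*O*(2 + O))
(l(Q(-4, 3))*((11 + 6) - 3))*5 = ((2*(-4)*(2 - 4))*((11 + 6) - 3))*5 = ((2*(-4)*(-2))*(17 - 3))*5 = (16*14)*5 = 224*5 = 1120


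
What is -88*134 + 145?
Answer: -11647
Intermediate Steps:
-88*134 + 145 = -11792 + 145 = -11647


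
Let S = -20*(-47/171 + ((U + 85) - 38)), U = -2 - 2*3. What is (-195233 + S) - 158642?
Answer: -60645065/171 ≈ -3.5465e+5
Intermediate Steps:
U = -8 (U = -2 - 6 = -8)
S = -132440/171 (S = -20*(-47/171 + ((-8 + 85) - 38)) = -20*(-47*1/171 + (77 - 38)) = -20*(-47/171 + 39) = -20*6622/171 = -132440/171 ≈ -774.50)
(-195233 + S) - 158642 = (-195233 - 132440/171) - 158642 = -33517283/171 - 158642 = -60645065/171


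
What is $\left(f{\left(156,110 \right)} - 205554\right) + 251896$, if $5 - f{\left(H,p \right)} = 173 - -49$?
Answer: $46125$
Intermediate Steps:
$f{\left(H,p \right)} = -217$ ($f{\left(H,p \right)} = 5 - \left(173 - -49\right) = 5 - \left(173 + 49\right) = 5 - 222 = -217$)
$\left(f{\left(156,110 \right)} - 205554\right) + 251896 = \left(-217 - 205554\right) + 251896 = -205771 + 251896 = 46125$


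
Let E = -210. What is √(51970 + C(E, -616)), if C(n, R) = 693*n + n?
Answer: I*√93770 ≈ 306.22*I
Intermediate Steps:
C(n, R) = 694*n
√(51970 + C(E, -616)) = √(51970 + 694*(-210)) = √(51970 - 145740) = √(-93770) = I*√93770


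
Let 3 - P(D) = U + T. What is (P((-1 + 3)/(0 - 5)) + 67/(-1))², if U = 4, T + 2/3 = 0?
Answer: 40804/9 ≈ 4533.8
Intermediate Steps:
T = -⅔ (T = -⅔ + 0 = -⅔ ≈ -0.66667)
P(D) = -⅓ (P(D) = 3 - (4 - ⅔) = 3 - 1*10/3 = 3 - 10/3 = -⅓)
(P((-1 + 3)/(0 - 5)) + 67/(-1))² = (-⅓ + 67/(-1))² = (-⅓ + 67*(-1))² = (-⅓ - 67)² = (-202/3)² = 40804/9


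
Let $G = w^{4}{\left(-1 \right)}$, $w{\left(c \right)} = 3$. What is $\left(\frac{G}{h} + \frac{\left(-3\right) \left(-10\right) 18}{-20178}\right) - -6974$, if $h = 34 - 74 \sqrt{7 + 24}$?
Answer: $\frac{219680339861}{31500100} - \frac{999 \sqrt{31}}{28100} \approx 6973.8$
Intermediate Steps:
$h = 34 - 74 \sqrt{31} \approx -378.01$
$G = 81$ ($G = 3^{4} = 81$)
$\left(\frac{G}{h} + \frac{\left(-3\right) \left(-10\right) 18}{-20178}\right) - -6974 = \left(\frac{81}{34 - 74 \sqrt{31}} + \frac{\left(-3\right) \left(-10\right) 18}{-20178}\right) - -6974 = \left(\frac{81}{34 - 74 \sqrt{31}} + 30 \cdot 18 \left(- \frac{1}{20178}\right)\right) + 6974 = \left(\frac{81}{34 - 74 \sqrt{31}} + 540 \left(- \frac{1}{20178}\right)\right) + 6974 = \left(\frac{81}{34 - 74 \sqrt{31}} - \frac{30}{1121}\right) + 6974 = \left(- \frac{30}{1121} + \frac{81}{34 - 74 \sqrt{31}}\right) + 6974 = \frac{7817824}{1121} + \frac{81}{34 - 74 \sqrt{31}}$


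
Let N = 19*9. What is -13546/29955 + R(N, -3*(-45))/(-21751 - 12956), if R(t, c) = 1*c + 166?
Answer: -159719159/346549395 ≈ -0.46088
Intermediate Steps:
N = 171
R(t, c) = 166 + c (R(t, c) = c + 166 = 166 + c)
-13546/29955 + R(N, -3*(-45))/(-21751 - 12956) = -13546/29955 + (166 - 3*(-45))/(-21751 - 12956) = -13546*1/29955 + (166 + 135)/(-34707) = -13546/29955 + 301*(-1/34707) = -13546/29955 - 301/34707 = -159719159/346549395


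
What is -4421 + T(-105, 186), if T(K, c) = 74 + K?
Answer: -4452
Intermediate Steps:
-4421 + T(-105, 186) = -4421 + (74 - 105) = -4421 - 31 = -4452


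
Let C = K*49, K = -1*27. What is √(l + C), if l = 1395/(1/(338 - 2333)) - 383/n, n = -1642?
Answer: 13*I*√44420462794/1642 ≈ 1668.6*I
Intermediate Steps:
K = -27
C = -1323 (C = -27*49 = -1323)
l = -4569726667/1642 (l = 1395/(1/(338 - 2333)) - 383/(-1642) = 1395/(1/(-1995)) - 383*(-1/1642) = 1395/(-1/1995) + 383/1642 = 1395*(-1995) + 383/1642 = -2783025 + 383/1642 = -4569726667/1642 ≈ -2.7830e+6)
√(l + C) = √(-4569726667/1642 - 1323) = √(-4571899033/1642) = 13*I*√44420462794/1642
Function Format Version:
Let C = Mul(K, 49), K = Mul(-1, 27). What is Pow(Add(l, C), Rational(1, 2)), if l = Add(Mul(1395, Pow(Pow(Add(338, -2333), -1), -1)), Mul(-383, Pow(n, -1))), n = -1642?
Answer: Mul(Rational(13, 1642), I, Pow(44420462794, Rational(1, 2))) ≈ Mul(1668.6, I)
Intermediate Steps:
K = -27
C = -1323 (C = Mul(-27, 49) = -1323)
l = Rational(-4569726667, 1642) (l = Add(Mul(1395, Pow(Pow(Add(338, -2333), -1), -1)), Mul(-383, Pow(-1642, -1))) = Add(Mul(1395, Pow(Pow(-1995, -1), -1)), Mul(-383, Rational(-1, 1642))) = Add(Mul(1395, Pow(Rational(-1, 1995), -1)), Rational(383, 1642)) = Add(Mul(1395, -1995), Rational(383, 1642)) = Add(-2783025, Rational(383, 1642)) = Rational(-4569726667, 1642) ≈ -2.7830e+6)
Pow(Add(l, C), Rational(1, 2)) = Pow(Add(Rational(-4569726667, 1642), -1323), Rational(1, 2)) = Pow(Rational(-4571899033, 1642), Rational(1, 2)) = Mul(Rational(13, 1642), I, Pow(44420462794, Rational(1, 2)))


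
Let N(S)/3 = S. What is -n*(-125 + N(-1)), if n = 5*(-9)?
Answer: -5760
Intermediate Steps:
N(S) = 3*S
n = -45
-n*(-125 + N(-1)) = -(-45)*(-125 + 3*(-1)) = -(-45)*(-125 - 3) = -(-45)*(-128) = -1*5760 = -5760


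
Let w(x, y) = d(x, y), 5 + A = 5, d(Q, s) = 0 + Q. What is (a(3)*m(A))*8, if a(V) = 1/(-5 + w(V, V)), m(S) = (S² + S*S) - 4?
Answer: 16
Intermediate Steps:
d(Q, s) = Q
A = 0 (A = -5 + 5 = 0)
m(S) = -4 + 2*S² (m(S) = (S² + S²) - 4 = 2*S² - 4 = -4 + 2*S²)
w(x, y) = x
a(V) = 1/(-5 + V)
(a(3)*m(A))*8 = ((-4 + 2*0²)/(-5 + 3))*8 = ((-4 + 2*0)/(-2))*8 = -(-4 + 0)/2*8 = -½*(-4)*8 = 2*8 = 16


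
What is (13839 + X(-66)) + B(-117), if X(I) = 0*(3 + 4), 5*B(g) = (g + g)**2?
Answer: 123951/5 ≈ 24790.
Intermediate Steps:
B(g) = 4*g**2/5 (B(g) = (g + g)**2/5 = (2*g)**2/5 = (4*g**2)/5 = 4*g**2/5)
X(I) = 0 (X(I) = 0*7 = 0)
(13839 + X(-66)) + B(-117) = (13839 + 0) + (4/5)*(-117)**2 = 13839 + (4/5)*13689 = 13839 + 54756/5 = 123951/5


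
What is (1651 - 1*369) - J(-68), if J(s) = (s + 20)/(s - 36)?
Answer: 16660/13 ≈ 1281.5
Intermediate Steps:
J(s) = (20 + s)/(-36 + s)
(1651 - 1*369) - J(-68) = (1651 - 1*369) - (20 - 68)/(-36 - 68) = (1651 - 369) - (-48)/(-104) = 1282 - (-1)*(-48)/104 = 1282 - 1*6/13 = 1282 - 6/13 = 16660/13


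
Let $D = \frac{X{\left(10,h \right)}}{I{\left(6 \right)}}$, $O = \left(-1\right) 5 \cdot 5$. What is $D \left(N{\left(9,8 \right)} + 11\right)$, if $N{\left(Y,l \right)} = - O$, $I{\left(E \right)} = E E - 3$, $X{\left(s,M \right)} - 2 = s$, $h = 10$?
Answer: $\frac{144}{11} \approx 13.091$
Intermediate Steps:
$X{\left(s,M \right)} = 2 + s$
$I{\left(E \right)} = -3 + E^{2}$ ($I{\left(E \right)} = E^{2} - 3 = -3 + E^{2}$)
$O = -25$ ($O = \left(-5\right) 5 = -25$)
$N{\left(Y,l \right)} = 25$ ($N{\left(Y,l \right)} = \left(-1\right) \left(-25\right) = 25$)
$D = \frac{4}{11}$ ($D = \frac{2 + 10}{-3 + 6^{2}} = \frac{12}{-3 + 36} = \frac{12}{33} = 12 \cdot \frac{1}{33} = \frac{4}{11} \approx 0.36364$)
$D \left(N{\left(9,8 \right)} + 11\right) = \frac{4 \left(25 + 11\right)}{11} = \frac{4}{11} \cdot 36 = \frac{144}{11}$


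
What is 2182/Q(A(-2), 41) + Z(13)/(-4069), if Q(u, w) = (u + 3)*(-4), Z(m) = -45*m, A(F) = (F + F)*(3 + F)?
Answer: 341573/626 ≈ 545.64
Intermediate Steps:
A(F) = 2*F*(3 + F) (A(F) = (2*F)*(3 + F) = 2*F*(3 + F))
Q(u, w) = -12 - 4*u (Q(u, w) = (3 + u)*(-4) = -12 - 4*u)
2182/Q(A(-2), 41) + Z(13)/(-4069) = 2182/(-12 - 8*(-2)*(3 - 2)) - 45*13/(-4069) = 2182/(-12 - 8*(-2)) - 585*(-1/4069) = 2182/(-12 - 4*(-4)) + 45/313 = 2182/(-12 + 16) + 45/313 = 2182/4 + 45/313 = 2182*(1/4) + 45/313 = 1091/2 + 45/313 = 341573/626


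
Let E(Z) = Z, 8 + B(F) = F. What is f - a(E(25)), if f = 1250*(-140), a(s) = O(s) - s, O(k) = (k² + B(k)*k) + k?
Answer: -176050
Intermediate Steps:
B(F) = -8 + F
O(k) = k + k² + k*(-8 + k) (O(k) = (k² + (-8 + k)*k) + k = (k² + k*(-8 + k)) + k = k + k² + k*(-8 + k))
a(s) = -s + s*(-7 + 2*s) (a(s) = s*(-7 + 2*s) - s = -s + s*(-7 + 2*s))
f = -175000
f - a(E(25)) = -175000 - 2*25*(-4 + 25) = -175000 - 2*25*21 = -175000 - 1*1050 = -175000 - 1050 = -176050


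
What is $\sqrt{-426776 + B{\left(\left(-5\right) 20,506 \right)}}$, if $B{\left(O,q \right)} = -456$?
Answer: $52 i \sqrt{158} \approx 653.63 i$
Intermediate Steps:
$\sqrt{-426776 + B{\left(\left(-5\right) 20,506 \right)}} = \sqrt{-426776 - 456} = \sqrt{-427232} = 52 i \sqrt{158}$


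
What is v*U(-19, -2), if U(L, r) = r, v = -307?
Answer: 614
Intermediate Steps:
v*U(-19, -2) = -307*(-2) = 614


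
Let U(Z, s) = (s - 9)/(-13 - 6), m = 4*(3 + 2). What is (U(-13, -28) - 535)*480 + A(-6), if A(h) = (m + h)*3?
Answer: -4860642/19 ≈ -2.5582e+5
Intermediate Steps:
m = 20 (m = 4*5 = 20)
U(Z, s) = 9/19 - s/19 (U(Z, s) = (-9 + s)/(-19) = (-9 + s)*(-1/19) = 9/19 - s/19)
A(h) = 60 + 3*h (A(h) = (20 + h)*3 = 60 + 3*h)
(U(-13, -28) - 535)*480 + A(-6) = ((9/19 - 1/19*(-28)) - 535)*480 + (60 + 3*(-6)) = ((9/19 + 28/19) - 535)*480 + (60 - 18) = (37/19 - 535)*480 + 42 = -10128/19*480 + 42 = -4861440/19 + 42 = -4860642/19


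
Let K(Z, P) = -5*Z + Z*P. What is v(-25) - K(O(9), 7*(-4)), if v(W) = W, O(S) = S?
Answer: 272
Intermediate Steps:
K(Z, P) = -5*Z + P*Z
v(-25) - K(O(9), 7*(-4)) = -25 - 9*(-5 + 7*(-4)) = -25 - 9*(-5 - 28) = -25 - 9*(-33) = -25 - 1*(-297) = -25 + 297 = 272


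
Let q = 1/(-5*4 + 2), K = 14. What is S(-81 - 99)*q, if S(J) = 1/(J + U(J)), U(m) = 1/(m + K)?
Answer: 83/268929 ≈ 0.00030863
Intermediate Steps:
U(m) = 1/(14 + m) (U(m) = 1/(m + 14) = 1/(14 + m))
S(J) = 1/(J + 1/(14 + J))
q = -1/18 (q = 1/(-20 + 2) = 1/(-18) = -1/18 ≈ -0.055556)
S(-81 - 99)*q = ((14 + (-81 - 99))/(1 + (-81 - 99)*(14 + (-81 - 99))))*(-1/18) = ((14 - 180)/(1 - 180*(14 - 180)))*(-1/18) = (-166/(1 - 180*(-166)))*(-1/18) = (-166/(1 + 29880))*(-1/18) = (-166/29881)*(-1/18) = ((1/29881)*(-166))*(-1/18) = -166/29881*(-1/18) = 83/268929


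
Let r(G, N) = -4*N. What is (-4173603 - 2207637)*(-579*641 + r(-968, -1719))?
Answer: 2324449626120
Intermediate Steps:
(-4173603 - 2207637)*(-579*641 + r(-968, -1719)) = (-4173603 - 2207637)*(-579*641 - 4*(-1719)) = -6381240*(-371139 + 6876) = -6381240*(-364263) = 2324449626120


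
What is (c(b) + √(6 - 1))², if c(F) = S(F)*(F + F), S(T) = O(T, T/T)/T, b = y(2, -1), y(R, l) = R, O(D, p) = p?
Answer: (2 + √5)² ≈ 17.944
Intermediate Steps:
b = 2
S(T) = 1/T (S(T) = (T/T)/T = 1/T)
c(F) = 2 (c(F) = (F + F)/F = (2*F)/F = 2)
(c(b) + √(6 - 1))² = (2 + √(6 - 1))² = (2 + √5)²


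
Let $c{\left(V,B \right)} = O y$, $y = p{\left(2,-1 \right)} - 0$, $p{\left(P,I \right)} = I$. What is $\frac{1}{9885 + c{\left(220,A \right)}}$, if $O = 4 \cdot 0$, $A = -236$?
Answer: $\frac{1}{9885} \approx 0.00010116$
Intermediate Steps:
$O = 0$
$y = -1$ ($y = -1 - 0 = -1 + 0 = -1$)
$c{\left(V,B \right)} = 0$ ($c{\left(V,B \right)} = 0 \left(-1\right) = 0$)
$\frac{1}{9885 + c{\left(220,A \right)}} = \frac{1}{9885 + 0} = \frac{1}{9885}$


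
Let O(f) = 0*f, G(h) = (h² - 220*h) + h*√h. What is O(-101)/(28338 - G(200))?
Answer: 0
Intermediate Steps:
G(h) = h² + h^(3/2) - 220*h (G(h) = (h² - 220*h) + h^(3/2) = h² + h^(3/2) - 220*h)
O(f) = 0
O(-101)/(28338 - G(200)) = 0/(28338 - (200² + 200^(3/2) - 220*200)) = 0/(28338 - (40000 + 2000*√2 - 44000)) = 0/(28338 - (-4000 + 2000*√2)) = 0/(28338 + (4000 - 2000*√2)) = 0/(32338 - 2000*√2) = 0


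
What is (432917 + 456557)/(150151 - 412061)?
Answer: -444737/130955 ≈ -3.3961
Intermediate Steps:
(432917 + 456557)/(150151 - 412061) = 889474/(-261910) = 889474*(-1/261910) = -444737/130955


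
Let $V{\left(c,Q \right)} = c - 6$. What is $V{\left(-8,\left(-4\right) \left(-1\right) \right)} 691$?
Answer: $-9674$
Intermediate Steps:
$V{\left(c,Q \right)} = -6 + c$
$V{\left(-8,\left(-4\right) \left(-1\right) \right)} 691 = \left(-6 - 8\right) 691 = \left(-14\right) 691 = -9674$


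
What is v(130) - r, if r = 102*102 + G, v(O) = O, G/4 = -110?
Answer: -9834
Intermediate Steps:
G = -440 (G = 4*(-110) = -440)
r = 9964 (r = 102*102 - 440 = 10404 - 440 = 9964)
v(130) - r = 130 - 1*9964 = 130 - 9964 = -9834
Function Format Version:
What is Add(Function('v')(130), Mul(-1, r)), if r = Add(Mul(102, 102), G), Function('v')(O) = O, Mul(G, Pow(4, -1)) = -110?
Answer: -9834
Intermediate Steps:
G = -440 (G = Mul(4, -110) = -440)
r = 9964 (r = Add(Mul(102, 102), -440) = Add(10404, -440) = 9964)
Add(Function('v')(130), Mul(-1, r)) = Add(130, Mul(-1, 9964)) = Add(130, -9964) = -9834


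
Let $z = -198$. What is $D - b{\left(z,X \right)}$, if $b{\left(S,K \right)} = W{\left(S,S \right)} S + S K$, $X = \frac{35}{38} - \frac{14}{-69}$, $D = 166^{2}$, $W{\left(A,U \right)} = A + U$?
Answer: $- \frac{22125073}{437} \approx -50629.0$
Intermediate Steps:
$D = 27556$
$X = \frac{2947}{2622}$ ($X = 35 \cdot \frac{1}{38} - - \frac{14}{69} = \frac{35}{38} + \frac{14}{69} = \frac{2947}{2622} \approx 1.124$)
$b{\left(S,K \right)} = 2 S^{2} + K S$ ($b{\left(S,K \right)} = \left(S + S\right) S + S K = 2 S S + K S = 2 S^{2} + K S$)
$D - b{\left(z,X \right)} = 27556 - - 198 \left(\frac{2947}{2622} + 2 \left(-198\right)\right) = 27556 - - 198 \left(\frac{2947}{2622} - 396\right) = 27556 - \left(-198\right) \left(- \frac{1035365}{2622}\right) = 27556 - \frac{34167045}{437} = - \frac{22125073}{437}$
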